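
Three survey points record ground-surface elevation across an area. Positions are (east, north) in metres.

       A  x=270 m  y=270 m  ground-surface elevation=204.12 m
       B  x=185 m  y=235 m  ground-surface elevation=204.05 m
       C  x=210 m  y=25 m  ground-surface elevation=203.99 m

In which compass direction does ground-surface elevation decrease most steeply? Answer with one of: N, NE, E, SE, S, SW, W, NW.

SW

Taking A as reference: B−A = (-85, -35, -0.07); C−A = (-60, -245, -0.13).
Solve a·Δx + b·Δy = Δz: det = (-85)·(-245) − (-60)·(-35) = 18725.
∂z/∂x = [(-0.07)·(-245) − (-0.13)·(-35)] / 18725 = +0.0006729
∂z/∂y = [(-85)·(-0.13) − (-60)·(-0.07)] / 18725 = +0.0003658
Steepest decrease is along −∇f = (-0.0006729 E, -0.0003658 N) → southwest.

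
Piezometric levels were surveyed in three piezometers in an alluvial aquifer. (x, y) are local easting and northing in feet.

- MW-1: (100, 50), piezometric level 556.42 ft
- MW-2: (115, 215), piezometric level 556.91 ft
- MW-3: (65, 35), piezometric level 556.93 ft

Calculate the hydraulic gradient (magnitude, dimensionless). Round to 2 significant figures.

0.017

Taking MW-1 as reference: MW-2−MW-1 = (15, 165, +0.49); MW-3−MW-1 = (-35, -15, +0.51).
Determinant of the coordinate differences = 15·(-15) − (-35)·165 = 5550.
∂h/∂x = [(+0.49)·(-15) − (+0.51)·165] / 5550 = -0.01649
∂h/∂y = [15·(+0.51) − (-35)·(+0.49)] / 5550 = +0.004468
|∇h| = √(-0.01649² + 0.004468²) = 0.01708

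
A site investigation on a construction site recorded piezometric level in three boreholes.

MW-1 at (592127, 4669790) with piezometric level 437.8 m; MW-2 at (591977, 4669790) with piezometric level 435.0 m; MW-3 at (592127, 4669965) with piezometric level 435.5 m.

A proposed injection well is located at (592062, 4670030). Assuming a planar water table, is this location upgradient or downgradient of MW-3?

∂h/∂x = (435.0 − 437.8) / (591977 − 592127) = +0.01867
∂h/∂y = (435.5 − 437.8) / (4669965 − 4669790) = -0.01314
Head at (592062, 4670030) = 437.8 + (+0.01867)·(-65) + (-0.01314)·(240) = 433.43 m.
That is lower than the 435.5 m at MW-3, so the point is downgradient.

downgradient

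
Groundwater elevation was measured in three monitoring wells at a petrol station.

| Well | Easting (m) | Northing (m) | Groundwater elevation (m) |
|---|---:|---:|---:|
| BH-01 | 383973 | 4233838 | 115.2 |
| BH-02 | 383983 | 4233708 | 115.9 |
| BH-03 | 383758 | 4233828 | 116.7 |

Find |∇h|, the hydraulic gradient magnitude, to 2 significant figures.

With h = a·x + b·y + c and BH-01 as origin, the differences give:
  10·a + (-130)·b = +0.7
  (-215)·a + (-10)·b = +1.5
Eliminate b (×(-10) and ×(-130), subtract): -28050·a = 188.00 → a = ∂h/∂x = -0.006702
Back-substitute: b = ∂h/∂y = -0.005900.
|∇h| = √(-0.006702² + -0.005900²) = 0.008929

0.0089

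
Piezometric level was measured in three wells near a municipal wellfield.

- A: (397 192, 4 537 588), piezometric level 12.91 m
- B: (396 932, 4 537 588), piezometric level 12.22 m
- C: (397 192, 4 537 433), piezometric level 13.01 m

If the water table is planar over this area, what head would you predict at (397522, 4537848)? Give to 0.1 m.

∂h/∂x = (12.22 − 12.91) / (396932 − 397192) = +0.002654
∂h/∂y = (13.01 − 12.91) / (4537433 − 4537588) = -0.0006452
h(397522, 4537848) = 12.91 + (+0.002654)·(330) + (-0.0006452)·(260) = 12.91 +0.876 -0.168 = 13.618 m.

13.6 m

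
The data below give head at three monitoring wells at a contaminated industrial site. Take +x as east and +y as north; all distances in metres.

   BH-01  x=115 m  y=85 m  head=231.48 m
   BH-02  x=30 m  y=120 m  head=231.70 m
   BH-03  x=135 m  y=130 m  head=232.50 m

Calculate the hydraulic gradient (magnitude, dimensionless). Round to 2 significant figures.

0.021

Differences from BH-01: to BH-02 (Δx, Δy, Δh) = (-85, 35, +0.22); to BH-03 = (20, 45, +1.02).
Solve a·Δx + b·Δy = Δh: det = (-85)·45 − 20·35 = -4525.
∂h/∂x = [(+0.22)·45 − (+1.02)·35] / -4525 = +0.005702
∂h/∂y = [(-85)·(+1.02) − 20·(+0.22)] / -4525 = +0.02013
|∇h| = √(0.005702² + 0.02013²) = 0.02092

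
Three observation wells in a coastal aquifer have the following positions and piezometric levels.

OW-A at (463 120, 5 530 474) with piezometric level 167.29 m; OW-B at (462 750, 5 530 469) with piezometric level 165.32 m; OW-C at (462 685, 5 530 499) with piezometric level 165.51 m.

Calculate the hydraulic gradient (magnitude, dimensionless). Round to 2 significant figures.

Differences from OW-A: to OW-B (Δx, Δy, Δh) = (-370, -5, -1.97); to OW-C = (-435, 25, -1.78).
Determinant of the coordinate differences = (-370)·25 − (-435)·(-5) = -11425.
∂h/∂x = [(-1.97)·25 − (-1.78)·(-5)] / -11425 = +0.005090
∂h/∂y = [(-370)·(-1.78) − (-435)·(-1.97)] / -11425 = +0.01736
|∇h| = √(0.005090² + 0.01736²) = 0.01809

0.018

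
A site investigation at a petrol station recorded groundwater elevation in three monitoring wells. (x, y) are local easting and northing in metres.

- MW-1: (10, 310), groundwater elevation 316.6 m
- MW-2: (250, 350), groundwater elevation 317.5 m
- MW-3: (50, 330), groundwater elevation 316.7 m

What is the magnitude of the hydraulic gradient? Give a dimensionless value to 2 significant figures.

Three-point gradient (reference MW-1): Δ to MW-2 = (240, 40, +0.9), Δ to MW-3 = (40, 20, +0.1).
∂h/∂x = +0.004375, ∂h/∂y = -0.003750 (det = 3200).
|∇h| = √(0.004375² + -0.003750²) = 0.005762

0.0058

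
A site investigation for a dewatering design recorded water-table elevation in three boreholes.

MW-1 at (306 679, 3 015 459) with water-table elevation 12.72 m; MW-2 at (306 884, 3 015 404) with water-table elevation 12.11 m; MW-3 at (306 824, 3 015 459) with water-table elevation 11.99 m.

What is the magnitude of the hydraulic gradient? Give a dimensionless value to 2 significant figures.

With h = a·x + b·y + c and MW-1 as origin, the differences give:
  205·a + (-55)·b = -0.61
  145·a + 0·b = -0.73
Eliminate b (×0 and ×(-55), subtract): 7975·a = -40.150 → a = ∂h/∂x = -0.005034
Back-substitute: b = ∂h/∂y = -0.007674.
|∇h| = √(-0.005034² + -0.007674²) = 0.009178

0.0092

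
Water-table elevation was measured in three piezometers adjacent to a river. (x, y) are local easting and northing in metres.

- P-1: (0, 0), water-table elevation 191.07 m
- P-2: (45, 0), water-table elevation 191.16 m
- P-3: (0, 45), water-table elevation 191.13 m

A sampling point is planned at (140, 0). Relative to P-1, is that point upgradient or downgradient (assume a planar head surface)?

upgradient

∂h/∂x = (191.16 − 191.07) / (45 − 0) = +0.002000
∂h/∂y = (191.13 − 191.07) / (45 − 0) = +0.001333
Head at (140, 0) = 191.07 + (+0.002000)·(140) + (+0.001333)·(0) = 191.35 m.
That is higher than the 191.07 m at P-1, so the point is upgradient.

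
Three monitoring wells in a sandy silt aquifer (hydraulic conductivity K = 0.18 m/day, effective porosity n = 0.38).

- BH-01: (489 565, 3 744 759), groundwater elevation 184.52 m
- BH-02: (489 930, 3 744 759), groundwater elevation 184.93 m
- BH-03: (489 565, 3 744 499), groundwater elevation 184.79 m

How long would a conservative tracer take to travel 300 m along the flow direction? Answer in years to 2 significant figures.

1100 years

∂h/∂x = (184.93 − 184.52) / (489930 − 489565) = +0.001123
∂h/∂y = (184.79 − 184.52) / (3744499 − 3744759) = -0.001038
|∇h| = √(0.001123² + -0.001038²) = 0.001529
Seepage velocity v = K·i/n = 0.18 × 0.001529 / 0.38 = 0.0007243 m/day.
t = 300 / 0.0007243 = 4.142e+05 days = 1.13e+03 years.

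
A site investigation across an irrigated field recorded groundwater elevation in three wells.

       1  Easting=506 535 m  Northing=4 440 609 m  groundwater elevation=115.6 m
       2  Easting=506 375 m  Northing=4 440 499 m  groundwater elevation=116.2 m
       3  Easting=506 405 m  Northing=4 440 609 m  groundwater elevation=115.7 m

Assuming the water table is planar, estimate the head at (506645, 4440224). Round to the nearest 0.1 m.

117.2 m

Taking 1 as reference: 2−1 = (-160, -110, +0.6); 3−1 = (-130, 0, +0.1).
Determinant of the coordinate differences = (-160)·0 − (-130)·(-110) = -14300.
∂h/∂x = [(+0.6)·0 − (+0.1)·(-110)] / -14300 = -0.0007692
∂h/∂y = [(-160)·(+0.1) − (-130)·(+0.6)] / -14300 = -0.004336
h(506645, 4440224) = 115.6 + (-0.0007692)·(110) + (-0.004336)·(-385) = 115.6 -0.085 +1.669 = 117.185 m.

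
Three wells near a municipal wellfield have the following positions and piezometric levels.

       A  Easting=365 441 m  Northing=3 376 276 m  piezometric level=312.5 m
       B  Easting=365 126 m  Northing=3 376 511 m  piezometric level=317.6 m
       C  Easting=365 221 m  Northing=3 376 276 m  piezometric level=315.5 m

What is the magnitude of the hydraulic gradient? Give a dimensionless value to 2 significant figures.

0.014

Differences from A: to B (Δx, Δy, Δh) = (-315, 235, +5.1); to C = (-220, 0, +3.0).
Solve a·Δx + b·Δy = Δh: det = (-315)·0 − (-220)·235 = 51700.
∂h/∂x = [(+5.1)·0 − (+3.0)·235] / 51700 = -0.01364
∂h/∂y = [(-315)·(+3.0) − (-220)·(+5.1)] / 51700 = +0.003424
|∇h| = √(-0.01364² + 0.003424²) = 0.01406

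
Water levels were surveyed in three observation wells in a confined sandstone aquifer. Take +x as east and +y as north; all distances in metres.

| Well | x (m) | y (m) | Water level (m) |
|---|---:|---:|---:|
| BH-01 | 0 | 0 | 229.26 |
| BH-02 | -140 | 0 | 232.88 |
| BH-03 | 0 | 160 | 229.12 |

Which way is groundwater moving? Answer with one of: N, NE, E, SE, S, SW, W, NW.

E

∂h/∂x = (232.88 − 229.26) / (-140 − 0) = -0.02586
∂h/∂y = (229.12 − 229.26) / (160 − 0) = -0.0008750
Flow = −∇h = (+0.02586 east, +0.0008750 north), which points east.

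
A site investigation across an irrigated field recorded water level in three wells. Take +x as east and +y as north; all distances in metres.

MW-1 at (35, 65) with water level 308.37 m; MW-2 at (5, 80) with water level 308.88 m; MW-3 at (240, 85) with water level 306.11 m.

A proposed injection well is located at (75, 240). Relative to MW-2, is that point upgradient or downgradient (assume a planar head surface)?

upgradient

Taking MW-1 as reference: MW-2−MW-1 = (-30, 15, +0.51); MW-3−MW-1 = (205, 20, -2.26).
Solve a·Δx + b·Δy = Δh: det = (-30)·20 − 205·15 = -3675.
∂h/∂x = [(+0.51)·20 − (-2.26)·15] / -3675 = -0.01200
∂h/∂y = [(-30)·(-2.26) − 205·(+0.51)] / -3675 = +0.010000
Head at (75, 240) = 308.37 + (-0.01200)·(40) + (+0.010000)·(175) = 309.64 m.
That is higher than the 308.88 m at MW-2, so the point is upgradient.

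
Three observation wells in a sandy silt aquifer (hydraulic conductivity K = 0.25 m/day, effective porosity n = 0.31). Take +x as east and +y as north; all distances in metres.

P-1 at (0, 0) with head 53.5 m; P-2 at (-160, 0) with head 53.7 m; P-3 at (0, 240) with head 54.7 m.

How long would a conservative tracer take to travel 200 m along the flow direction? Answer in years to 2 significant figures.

∂h/∂x = (53.7 − 53.5) / (-160 − 0) = -0.001250
∂h/∂y = (54.7 − 53.5) / (240 − 0) = +0.005000
|∇h| = √(-0.001250² + 0.005000²) = 0.005154
Seepage velocity v = K·i/n = 0.25 × 0.005154 / 0.31 = 0.004156 m/day.
t = 200 / 0.004156 = 4.812e+04 days = 132 years.

130 years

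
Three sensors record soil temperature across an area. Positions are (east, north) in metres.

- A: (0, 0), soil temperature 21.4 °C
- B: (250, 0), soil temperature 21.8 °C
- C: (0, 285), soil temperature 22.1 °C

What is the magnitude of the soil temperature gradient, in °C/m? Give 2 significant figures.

0.0029 °C/m

∂T/∂x = (21.8 − 21.4) / (250 − 0) = +0.001600
∂T/∂y = (22.1 − 21.4) / (285 − 0) = +0.002456
|∇f| = √(0.001600² + 0.002456²) = 0.002931 °C/m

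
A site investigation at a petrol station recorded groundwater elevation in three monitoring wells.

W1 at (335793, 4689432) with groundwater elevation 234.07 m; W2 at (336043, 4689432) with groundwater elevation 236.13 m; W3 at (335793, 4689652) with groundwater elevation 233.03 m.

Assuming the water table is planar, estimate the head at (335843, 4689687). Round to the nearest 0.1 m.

233.3 m

∂h/∂x = (236.13 − 234.07) / (336043 − 335793) = +0.008240
∂h/∂y = (233.03 − 234.07) / (4689652 − 4689432) = -0.004727
h(335843, 4689687) = 234.07 + (+0.008240)·(50) + (-0.004727)·(255) = 234.07 +0.412 -1.205 = 233.277 m.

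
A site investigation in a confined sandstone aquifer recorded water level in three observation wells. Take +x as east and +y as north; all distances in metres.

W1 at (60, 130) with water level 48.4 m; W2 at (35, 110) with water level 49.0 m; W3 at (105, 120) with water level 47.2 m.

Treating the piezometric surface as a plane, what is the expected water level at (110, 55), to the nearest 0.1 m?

46.9 m

With h = a·x + b·y + c and W1 as origin, the differences give:
  (-25)·a + (-20)·b = +0.6
  45·a + (-10)·b = -1.2
Eliminate b (×(-10) and ×(-20), subtract): 1150·a = -30.00 → a = ∂h/∂x = -0.02609
Back-substitute: b = ∂h/∂y = +0.002609.
h(110, 55) = 48.4 + (-0.02609)·(50) + (+0.002609)·(-75) = 48.4 -1.304 -0.196 = 46.900 m.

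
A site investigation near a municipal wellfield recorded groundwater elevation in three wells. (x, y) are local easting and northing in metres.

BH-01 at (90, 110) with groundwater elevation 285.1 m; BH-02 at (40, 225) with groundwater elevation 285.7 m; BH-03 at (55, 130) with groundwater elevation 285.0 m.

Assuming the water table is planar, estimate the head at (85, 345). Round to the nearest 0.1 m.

287.1 m

Taking BH-01 as reference: BH-02−BH-01 = (-50, 115, +0.6); BH-03−BH-01 = (-35, 20, -0.1).
Determinant of the coordinate differences = (-50)·20 − (-35)·115 = 3025.
∂h/∂x = [(+0.6)·20 − (-0.1)·115] / 3025 = +0.007769
∂h/∂y = [(-50)·(-0.1) − (-35)·(+0.6)] / 3025 = +0.008595
h(85, 345) = 285.1 + (+0.007769)·(-5) + (+0.008595)·(235) = 285.1 -0.039 +2.020 = 287.081 m.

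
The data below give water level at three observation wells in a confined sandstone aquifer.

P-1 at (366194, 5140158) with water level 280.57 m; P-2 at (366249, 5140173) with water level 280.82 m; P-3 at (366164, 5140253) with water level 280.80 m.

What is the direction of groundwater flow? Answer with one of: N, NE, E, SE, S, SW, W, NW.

SW

Taking P-1 as reference: P-2−P-1 = (55, 15, +0.25); P-3−P-1 = (-30, 95, +0.23).
Determinant of the coordinate differences = 55·95 − (-30)·15 = 5675.
∂h/∂x = [(+0.25)·95 − (+0.23)·15] / 5675 = +0.003577
∂h/∂y = [55·(+0.23) − (-30)·(+0.25)] / 5675 = +0.003551
Flow = −∇h = (-0.003577 east, -0.003551 north), which points southwest.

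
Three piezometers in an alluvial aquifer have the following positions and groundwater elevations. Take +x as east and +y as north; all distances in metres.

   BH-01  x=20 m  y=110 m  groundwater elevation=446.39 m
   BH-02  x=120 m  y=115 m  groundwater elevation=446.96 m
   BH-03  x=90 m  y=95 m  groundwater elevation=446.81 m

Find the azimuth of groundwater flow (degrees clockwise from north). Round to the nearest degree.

281°

With h = a·x + b·y + c and BH-01 as origin, the differences give:
  100·a + 5·b = +0.57
  70·a + (-15)·b = +0.42
Eliminate b (×(-15) and ×5, subtract): -1850·a = -10.650 → a = ∂h/∂x = +0.005757
Back-substitute: b = ∂h/∂y = -0.001135.
Flow direction (−∇h) has components (-0.005757 E, +0.001135 N).
Azimuth = atan2(E, N) = atan2(-0.005757, +0.001135) = 281.2° ≈ 281°.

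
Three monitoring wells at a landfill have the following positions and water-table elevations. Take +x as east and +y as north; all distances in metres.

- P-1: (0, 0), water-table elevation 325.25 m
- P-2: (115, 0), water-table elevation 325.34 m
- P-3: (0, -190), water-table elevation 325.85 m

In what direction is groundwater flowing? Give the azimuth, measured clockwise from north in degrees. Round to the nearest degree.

346°

∂h/∂x = (325.34 − 325.25) / (115 − 0) = +0.0007826
∂h/∂y = (325.85 − 325.25) / (-190 − 0) = -0.003158
Flow direction (−∇h) has components (-0.0007826 E, +0.003158 N).
Azimuth = atan2(E, N) = atan2(-0.0007826, +0.003158) = 346.1° ≈ 346°.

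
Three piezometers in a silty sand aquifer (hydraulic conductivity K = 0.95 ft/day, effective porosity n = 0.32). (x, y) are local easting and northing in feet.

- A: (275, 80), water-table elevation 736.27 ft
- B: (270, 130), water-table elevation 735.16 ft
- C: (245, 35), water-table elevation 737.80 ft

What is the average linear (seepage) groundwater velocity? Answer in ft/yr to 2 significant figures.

31 ft/yr

Taking A as reference: B−A = (-5, 50, -1.11); C−A = (-30, -45, +1.53).
Solve a·Δx + b·Δy = Δh: det = (-5)·(-45) − (-30)·50 = 1725.
∂h/∂x = [(-1.11)·(-45) − (+1.53)·50] / 1725 = -0.01539
∂h/∂y = [(-5)·(+1.53) − (-30)·(-1.11)] / 1725 = -0.02374
|∇h| = √(-0.01539² + -0.02374²) = 0.02829
Seepage velocity v = K·i/n = 0.95 × 0.02829 / 0.32 = 0.08399 ft/day = 30.68 ft/yr.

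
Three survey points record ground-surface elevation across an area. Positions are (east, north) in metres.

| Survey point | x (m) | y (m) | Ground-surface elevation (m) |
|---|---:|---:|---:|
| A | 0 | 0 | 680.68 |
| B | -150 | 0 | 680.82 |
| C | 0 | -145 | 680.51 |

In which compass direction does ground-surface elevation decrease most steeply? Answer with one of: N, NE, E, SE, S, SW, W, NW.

∂z/∂x = (680.82 − 680.68) / (-150 − 0) = -0.0009333
∂z/∂y = (680.51 − 680.68) / (-145 − 0) = +0.001172
Steepest decrease is along −∇f = (+0.0009333 E, -0.001172 N) → southeast.

SE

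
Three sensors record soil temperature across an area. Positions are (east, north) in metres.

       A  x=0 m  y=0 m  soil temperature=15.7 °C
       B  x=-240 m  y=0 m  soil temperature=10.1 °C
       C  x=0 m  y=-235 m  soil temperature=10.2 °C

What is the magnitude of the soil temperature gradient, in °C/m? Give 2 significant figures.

∂T/∂x = (10.1 − 15.7) / (-240 − 0) = +0.02333
∂T/∂y = (10.2 − 15.7) / (-235 − 0) = +0.02340
|∇f| = √(0.02333² + 0.02340²) = 0.03304 °C/m

0.033 °C/m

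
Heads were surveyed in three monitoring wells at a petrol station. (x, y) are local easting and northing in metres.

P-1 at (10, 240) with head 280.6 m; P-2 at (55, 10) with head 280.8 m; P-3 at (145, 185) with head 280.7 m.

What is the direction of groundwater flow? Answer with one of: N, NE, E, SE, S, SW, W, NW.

With h = a·x + b·y + c and P-1 as origin, the differences give:
  45·a + (-230)·b = +0.2
  135·a + (-55)·b = +0.1
Eliminate b (×(-55) and ×(-230), subtract): 28575·a = 12.00 → a = ∂h/∂x = +0.0004199
Back-substitute: b = ∂h/∂y = -0.0007874.
Flow = −∇h = (-0.0004199 east, +0.0007874 north), which points northwest.

NW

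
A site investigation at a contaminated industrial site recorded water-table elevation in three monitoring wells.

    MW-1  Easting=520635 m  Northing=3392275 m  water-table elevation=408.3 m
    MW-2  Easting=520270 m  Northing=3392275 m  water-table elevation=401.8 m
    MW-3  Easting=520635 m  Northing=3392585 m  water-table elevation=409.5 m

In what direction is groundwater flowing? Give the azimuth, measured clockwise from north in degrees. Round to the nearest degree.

258°

∂h/∂x = (401.8 − 408.3) / (520270 − 520635) = +0.01781
∂h/∂y = (409.5 − 408.3) / (3392585 − 3392275) = +0.003871
Flow direction (−∇h) has components (-0.01781 E, -0.003871 N).
Azimuth = atan2(E, N) = atan2(-0.01781, -0.003871) = 257.7° ≈ 258°.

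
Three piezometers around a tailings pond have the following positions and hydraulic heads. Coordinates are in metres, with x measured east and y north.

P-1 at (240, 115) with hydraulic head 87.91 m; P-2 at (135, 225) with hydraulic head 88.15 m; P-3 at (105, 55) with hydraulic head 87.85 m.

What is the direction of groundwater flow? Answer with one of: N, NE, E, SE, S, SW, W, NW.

With h = a·x + b·y + c and P-1 as origin, the differences give:
  (-105)·a + 110·b = +0.24
  (-135)·a + (-60)·b = -0.06
Eliminate b (×(-60) and ×110, subtract): 21150·a = -7.800 → a = ∂h/∂x = -0.0003688
Back-substitute: b = ∂h/∂y = +0.001830.
Flow = −∇h = (+0.0003688 east, -0.001830 north), which points south.

S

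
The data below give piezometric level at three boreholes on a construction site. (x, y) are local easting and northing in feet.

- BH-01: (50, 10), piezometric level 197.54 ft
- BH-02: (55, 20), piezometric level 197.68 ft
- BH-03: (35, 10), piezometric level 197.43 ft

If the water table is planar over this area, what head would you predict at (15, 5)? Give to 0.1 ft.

197.2 ft

With h = a·x + b·y + c and BH-01 as origin, the differences give:
  5·a + 10·b = +0.14
  (-15)·a + 0·b = -0.11
Eliminate b (×0 and ×10, subtract): 150·a = 1.100 → a = ∂h/∂x = +0.007333
Back-substitute: b = ∂h/∂y = +0.01033.
h(15, 5) = 197.54 + (+0.007333)·(-35) + (+0.01033)·(-5) = 197.54 -0.257 -0.052 = 197.232 ft.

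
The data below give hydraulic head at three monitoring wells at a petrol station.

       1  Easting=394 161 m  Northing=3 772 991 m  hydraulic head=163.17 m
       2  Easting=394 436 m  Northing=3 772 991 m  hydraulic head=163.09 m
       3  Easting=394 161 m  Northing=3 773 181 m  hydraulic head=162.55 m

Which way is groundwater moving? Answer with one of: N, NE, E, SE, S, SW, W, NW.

∂h/∂x = (163.09 − 163.17) / (394436 − 394161) = -0.0002909
∂h/∂y = (162.55 − 163.17) / (3773181 − 3772991) = -0.003263
Flow = −∇h = (+0.0002909 east, +0.003263 north), which points north.

N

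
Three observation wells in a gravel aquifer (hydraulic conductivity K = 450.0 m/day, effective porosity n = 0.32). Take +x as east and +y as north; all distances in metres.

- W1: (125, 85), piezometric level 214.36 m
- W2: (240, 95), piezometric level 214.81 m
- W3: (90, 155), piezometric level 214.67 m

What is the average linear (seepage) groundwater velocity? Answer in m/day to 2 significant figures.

Taking W1 as reference: W2−W1 = (115, 10, +0.45); W3−W1 = (-35, 70, +0.31).
Determinant of the coordinate differences = 115·70 − (-35)·10 = 8400.
∂h/∂x = [(+0.45)·70 − (+0.31)·10] / 8400 = +0.003381
∂h/∂y = [115·(+0.31) − (-35)·(+0.45)] / 8400 = +0.006119
|∇h| = √(0.003381² + 0.006119²) = 0.006991
Seepage velocity v = K·i/n = 450.0 × 0.006991 / 0.32 = 9.831 m/day.

9.8 m/day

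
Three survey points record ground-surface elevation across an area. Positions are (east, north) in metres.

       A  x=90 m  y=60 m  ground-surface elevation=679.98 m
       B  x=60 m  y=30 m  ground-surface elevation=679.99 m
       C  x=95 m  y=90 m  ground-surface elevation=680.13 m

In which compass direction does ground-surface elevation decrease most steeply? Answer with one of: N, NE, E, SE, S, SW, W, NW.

SE

Taking A as reference: B−A = (-30, -30, +0.01); C−A = (5, 30, +0.15).
Solve a·Δx + b·Δy = Δz: det = (-30)·30 − 5·(-30) = -750.
∂z/∂x = [(+0.01)·30 − (+0.15)·(-30)] / -750 = -0.006400
∂z/∂y = [(-30)·(+0.15) − 5·(+0.01)] / -750 = +0.006067
Steepest decrease is along −∇f = (+0.006400 E, -0.006067 N) → southeast.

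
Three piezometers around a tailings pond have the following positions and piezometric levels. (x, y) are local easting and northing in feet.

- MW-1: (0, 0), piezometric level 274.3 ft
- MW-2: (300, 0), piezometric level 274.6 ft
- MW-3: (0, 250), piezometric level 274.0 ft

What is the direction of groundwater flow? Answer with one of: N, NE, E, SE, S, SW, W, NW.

∂h/∂x = (274.6 − 274.3) / (300 − 0) = +0.001000
∂h/∂y = (274.0 − 274.3) / (250 − 0) = -0.001200
Flow = −∇h = (-0.001000 east, +0.001200 north), which points northwest.

NW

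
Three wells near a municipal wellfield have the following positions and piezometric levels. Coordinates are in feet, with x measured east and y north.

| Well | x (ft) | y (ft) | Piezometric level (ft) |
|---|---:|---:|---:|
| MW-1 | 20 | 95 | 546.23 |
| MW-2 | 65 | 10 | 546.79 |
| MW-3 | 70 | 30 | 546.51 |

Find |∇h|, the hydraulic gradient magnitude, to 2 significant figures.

Differences from MW-1: to MW-2 (Δx, Δy, Δh) = (45, -85, +0.56); to MW-3 = (50, -65, +0.28).
Determinant of the coordinate differences = 45·(-65) − 50·(-85) = 1325.
∂h/∂x = [(+0.56)·(-65) − (+0.28)·(-85)] / 1325 = -0.009509
∂h/∂y = [45·(+0.28) − 50·(+0.56)] / 1325 = -0.01162
|∇h| = √(-0.009509² + -0.01162²) = 0.01501

0.015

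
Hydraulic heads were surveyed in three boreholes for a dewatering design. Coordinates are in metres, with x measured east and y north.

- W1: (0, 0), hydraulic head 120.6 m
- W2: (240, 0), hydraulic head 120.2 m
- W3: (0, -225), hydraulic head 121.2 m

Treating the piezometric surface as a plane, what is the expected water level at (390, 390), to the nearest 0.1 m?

∂h/∂x = (120.2 − 120.6) / (240 − 0) = -0.001667
∂h/∂y = (121.2 − 120.6) / (-225 − 0) = -0.002667
h(390, 390) = 120.6 + (-0.001667)·(390) + (-0.002667)·(390) = 120.6 -0.650 -1.040 = 118.910 m.

118.9 m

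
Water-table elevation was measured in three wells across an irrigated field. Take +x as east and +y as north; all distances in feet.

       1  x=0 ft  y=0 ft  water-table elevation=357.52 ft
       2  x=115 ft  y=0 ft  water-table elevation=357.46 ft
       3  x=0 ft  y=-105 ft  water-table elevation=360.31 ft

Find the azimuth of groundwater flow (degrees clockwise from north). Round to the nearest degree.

001°

∂h/∂x = (357.46 − 357.52) / (115 − 0) = -0.0005217
∂h/∂y = (360.31 − 357.52) / (-105 − 0) = -0.02657
Flow direction (−∇h) has components (+0.0005217 E, +0.02657 N).
Azimuth = atan2(E, N) = atan2(+0.0005217, +0.02657) = 1.1° ≈ 001°.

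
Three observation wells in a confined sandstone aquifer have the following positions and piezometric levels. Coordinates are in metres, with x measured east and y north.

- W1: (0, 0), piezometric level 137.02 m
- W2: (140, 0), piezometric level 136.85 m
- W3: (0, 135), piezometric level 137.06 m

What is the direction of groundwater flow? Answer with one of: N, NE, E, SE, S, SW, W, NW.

∂h/∂x = (136.85 − 137.02) / (140 − 0) = -0.001214
∂h/∂y = (137.06 − 137.02) / (135 − 0) = +0.0002963
Flow = −∇h = (+0.001214 east, -0.0002963 north), which points east.

E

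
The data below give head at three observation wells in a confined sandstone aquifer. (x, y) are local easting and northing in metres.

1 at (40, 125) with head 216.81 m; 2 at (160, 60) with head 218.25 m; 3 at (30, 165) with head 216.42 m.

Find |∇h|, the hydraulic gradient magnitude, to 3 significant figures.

0.0110

Differences from 1: to 2 (Δx, Δy, Δh) = (120, -65, +1.44); to 3 = (-10, 40, -0.39).
Solve a·Δx + b·Δy = Δh: det = 120·40 − (-10)·(-65) = 4150.
∂h/∂x = [(+1.44)·40 − (-0.39)·(-65)] / 4150 = +0.007771
∂h/∂y = [120·(-0.39) − (-10)·(+1.44)] / 4150 = -0.007807
|∇h| = √(0.007771² + -0.007807²) = 0.01102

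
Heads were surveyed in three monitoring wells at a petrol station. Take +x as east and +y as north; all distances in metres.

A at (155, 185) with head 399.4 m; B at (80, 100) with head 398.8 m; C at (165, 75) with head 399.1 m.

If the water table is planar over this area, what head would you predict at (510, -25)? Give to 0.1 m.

Taking A as reference: B−A = (-75, -85, -0.6); C−A = (10, -110, -0.3).
Solve a·Δx + b·Δy = Δh: det = (-75)·(-110) − 10·(-85) = 9100.
∂h/∂x = [(-0.6)·(-110) − (-0.3)·(-85)] / 9100 = +0.004451
∂h/∂y = [(-75)·(-0.3) − 10·(-0.6)] / 9100 = +0.003132
h(510, -25) = 399.4 + (+0.004451)·(355) + (+0.003132)·(-210) = 399.4 +1.580 -0.658 = 400.322 m.

400.3 m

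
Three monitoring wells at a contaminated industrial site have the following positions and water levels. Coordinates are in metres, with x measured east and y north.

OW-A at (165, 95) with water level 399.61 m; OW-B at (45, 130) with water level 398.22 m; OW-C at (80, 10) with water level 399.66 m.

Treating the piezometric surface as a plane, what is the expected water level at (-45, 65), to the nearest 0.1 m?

398.0 m

With h = a·x + b·y + c and OW-A as origin, the differences give:
  (-120)·a + 35·b = -1.39
  (-85)·a + (-85)·b = +0.05
Eliminate b (×(-85) and ×35, subtract): 13175·a = 116.400 → a = ∂h/∂x = +0.008835
Back-substitute: b = ∂h/∂y = -0.009423.
h(-45, 65) = 399.61 + (+0.008835)·(-210) + (-0.009423)·(-30) = 399.61 -1.855 +0.283 = 398.037 m.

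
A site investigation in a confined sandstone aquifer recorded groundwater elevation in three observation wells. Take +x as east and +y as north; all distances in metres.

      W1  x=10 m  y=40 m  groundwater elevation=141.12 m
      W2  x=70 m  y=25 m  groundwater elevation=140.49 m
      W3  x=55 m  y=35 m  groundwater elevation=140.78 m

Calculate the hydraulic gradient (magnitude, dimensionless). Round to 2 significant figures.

Differences from W1: to W2 (Δx, Δy, Δh) = (60, -15, -0.63); to W3 = (45, -5, -0.34).
Determinant of the coordinate differences = 60·(-5) − 45·(-15) = 375.
∂h/∂x = [(-0.63)·(-5) − (-0.34)·(-15)] / 375 = -0.005200
∂h/∂y = [60·(-0.34) − 45·(-0.63)] / 375 = +0.02120
|∇h| = √(-0.005200² + 0.02120²) = 0.02183

0.022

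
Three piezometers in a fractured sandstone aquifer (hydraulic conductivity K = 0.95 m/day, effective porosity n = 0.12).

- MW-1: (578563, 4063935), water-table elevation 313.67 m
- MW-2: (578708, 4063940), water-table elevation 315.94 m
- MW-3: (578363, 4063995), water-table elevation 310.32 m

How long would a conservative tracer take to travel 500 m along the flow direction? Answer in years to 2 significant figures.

11 years

Taking MW-1 as reference: MW-2−MW-1 = (145, 5, +2.27); MW-3−MW-1 = (-200, 60, -3.35).
Solve a·Δx + b·Δy = Δh: det = 145·60 − (-200)·5 = 9700.
∂h/∂x = [(+2.27)·60 − (-3.35)·5] / 9700 = +0.01577
∂h/∂y = [145·(-3.35) − (-200)·(+2.27)] / 9700 = -0.003273
|∇h| = √(0.01577² + -0.003273²) = 0.01611
Seepage velocity v = K·i/n = 0.95 × 0.01611 / 0.12 = 0.1275 m/day.
t = 500 / 0.1275 = 3922 days = 10.7 years.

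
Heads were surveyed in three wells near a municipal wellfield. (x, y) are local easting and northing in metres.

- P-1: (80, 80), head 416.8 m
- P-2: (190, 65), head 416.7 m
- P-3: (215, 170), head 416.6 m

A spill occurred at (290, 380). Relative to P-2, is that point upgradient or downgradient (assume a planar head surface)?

downgradient

Differences from P-1: to P-2 (Δx, Δy, Δh) = (110, -15, -0.1); to P-3 = (135, 90, -0.2).
Solve a·Δx + b·Δy = Δh: det = 110·90 − 135·(-15) = 11925.
∂h/∂x = [(-0.1)·90 − (-0.2)·(-15)] / 11925 = -0.001006
∂h/∂y = [110·(-0.2) − 135·(-0.1)] / 11925 = -0.0007128
Head at (290, 380) = 416.8 + (-0.001006)·(210) + (-0.0007128)·(300) = 416.37 m.
That is lower than the 416.7 m at P-2, so the point is downgradient.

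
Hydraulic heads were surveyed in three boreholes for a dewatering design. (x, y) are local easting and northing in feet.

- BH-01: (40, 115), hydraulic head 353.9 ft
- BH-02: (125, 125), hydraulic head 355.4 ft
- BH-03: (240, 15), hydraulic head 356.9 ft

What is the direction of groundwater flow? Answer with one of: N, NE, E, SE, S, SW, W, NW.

With h = a·x + b·y + c and BH-01 as origin, the differences give:
  85·a + 10·b = +1.5
  200·a + (-100)·b = +3.0
Eliminate b (×(-100) and ×10, subtract): -10500·a = -180.00 → a = ∂h/∂x = +0.01714
Back-substitute: b = ∂h/∂y = +0.004286.
Flow = −∇h = (-0.01714 east, -0.004286 north), which points west.

W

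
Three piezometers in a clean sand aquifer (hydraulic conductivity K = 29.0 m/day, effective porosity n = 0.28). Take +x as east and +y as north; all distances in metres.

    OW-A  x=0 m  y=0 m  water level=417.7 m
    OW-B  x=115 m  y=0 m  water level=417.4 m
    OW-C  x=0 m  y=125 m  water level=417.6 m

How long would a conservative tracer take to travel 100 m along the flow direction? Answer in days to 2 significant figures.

350 days

∂h/∂x = (417.4 − 417.7) / (115 − 0) = -0.002609
∂h/∂y = (417.6 − 417.7) / (125 − 0) = -0.0008000
|∇h| = √(-0.002609² + -0.0008000²) = 0.002729
Seepage velocity v = K·i/n = 29.0 × 0.002729 / 0.28 = 0.2826 m/day.
t = 100 / 0.2826 = 353.9 days.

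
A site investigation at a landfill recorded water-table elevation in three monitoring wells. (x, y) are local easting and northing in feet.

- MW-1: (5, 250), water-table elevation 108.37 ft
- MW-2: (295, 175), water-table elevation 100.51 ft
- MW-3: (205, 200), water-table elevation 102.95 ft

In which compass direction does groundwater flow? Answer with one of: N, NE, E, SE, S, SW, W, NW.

E

With h = a·x + b·y + c and MW-1 as origin, the differences give:
  290·a + (-75)·b = -7.86
  200·a + (-50)·b = -5.42
Eliminate b (×(-50) and ×(-75), subtract): 500·a = -13.500 → a = ∂h/∂x = -0.02700
Back-substitute: b = ∂h/∂y = +0.0004000.
Flow = −∇h = (+0.02700 east, -0.0004000 north), which points east.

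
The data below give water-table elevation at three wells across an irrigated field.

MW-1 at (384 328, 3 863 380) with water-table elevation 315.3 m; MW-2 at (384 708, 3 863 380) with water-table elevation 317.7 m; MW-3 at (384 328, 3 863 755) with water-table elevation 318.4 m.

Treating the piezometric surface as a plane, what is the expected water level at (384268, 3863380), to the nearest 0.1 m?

314.9 m

∂h/∂x = (317.7 − 315.3) / (384708 − 384328) = +0.006316
∂h/∂y = (318.4 − 315.3) / (3863755 − 3863380) = +0.008267
h(384268, 3863380) = 315.3 + (+0.006316)·(-60) + (+0.008267)·(0) = 315.3 -0.379 +0.000 = 314.921 m.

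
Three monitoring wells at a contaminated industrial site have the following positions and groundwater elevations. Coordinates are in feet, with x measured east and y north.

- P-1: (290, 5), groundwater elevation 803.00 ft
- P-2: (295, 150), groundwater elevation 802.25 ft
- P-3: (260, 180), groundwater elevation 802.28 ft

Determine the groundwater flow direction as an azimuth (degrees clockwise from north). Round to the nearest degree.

046°

Taking P-1 as reference: P-2−P-1 = (5, 145, -0.75); P-3−P-1 = (-30, 175, -0.72).
Determinant of the coordinate differences = 5·175 − (-30)·145 = 5225.
∂h/∂x = [(-0.75)·175 − (-0.72)·145] / 5225 = -0.005139
∂h/∂y = [5·(-0.72) − (-30)·(-0.75)] / 5225 = -0.004995
Flow direction (−∇h) has components (+0.005139 E, +0.004995 N).
Azimuth = atan2(E, N) = atan2(+0.005139, +0.004995) = 45.8° ≈ 046°.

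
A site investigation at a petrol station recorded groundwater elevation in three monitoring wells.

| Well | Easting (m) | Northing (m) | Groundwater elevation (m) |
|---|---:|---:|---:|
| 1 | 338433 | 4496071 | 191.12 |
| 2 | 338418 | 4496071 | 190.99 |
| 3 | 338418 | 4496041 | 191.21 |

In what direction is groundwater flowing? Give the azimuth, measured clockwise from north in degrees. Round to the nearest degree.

With h = a·x + b·y + c and 1 as origin, the differences give:
  (-15)·a + 0·b = -0.13
  (-15)·a + (-30)·b = +0.09
Eliminate b (×(-30) and ×0, subtract): 450·a = 3.900 → a = ∂h/∂x = +0.008667
Back-substitute: b = ∂h/∂y = -0.007333.
Flow direction (−∇h) has components (-0.008667 E, +0.007333 N).
Azimuth = atan2(E, N) = atan2(-0.008667, +0.007333) = 310.2° ≈ 310°.

310°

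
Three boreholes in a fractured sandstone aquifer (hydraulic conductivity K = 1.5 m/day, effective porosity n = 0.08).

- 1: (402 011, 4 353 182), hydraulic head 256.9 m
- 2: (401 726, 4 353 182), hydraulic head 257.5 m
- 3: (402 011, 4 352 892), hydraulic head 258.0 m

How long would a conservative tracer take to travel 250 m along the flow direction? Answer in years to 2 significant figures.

8.4 years

∂h/∂x = (257.5 − 256.9) / (401726 − 402011) = -0.002105
∂h/∂y = (258.0 − 256.9) / (4352892 − 4353182) = -0.003793
|∇h| = √(-0.002105² + -0.003793²) = 0.004338
Seepage velocity v = K·i/n = 1.5 × 0.004338 / 0.08 = 0.08134 m/day.
t = 250 / 0.08134 = 3074 days = 8.42 years.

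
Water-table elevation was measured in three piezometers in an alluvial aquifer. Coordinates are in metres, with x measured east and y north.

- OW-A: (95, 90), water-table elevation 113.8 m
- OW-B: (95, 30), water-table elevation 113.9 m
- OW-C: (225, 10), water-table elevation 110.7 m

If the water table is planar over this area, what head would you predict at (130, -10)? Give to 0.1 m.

Differences from OW-A: to OW-B (Δx, Δy, Δh) = (0, -60, +0.1); to OW-C = (130, -80, -3.1).
Solve a·Δx + b·Δy = Δh: det = 0·(-80) − 130·(-60) = 7800.
∂h/∂x = [(+0.1)·(-80) − (-3.1)·(-60)] / 7800 = -0.02487
∂h/∂y = [0·(-3.1) − 130·(+0.1)] / 7800 = -0.001667
h(130, -10) = 113.8 + (-0.02487)·(35) + (-0.001667)·(-100) = 113.8 -0.871 +0.167 = 113.096 m.

113.1 m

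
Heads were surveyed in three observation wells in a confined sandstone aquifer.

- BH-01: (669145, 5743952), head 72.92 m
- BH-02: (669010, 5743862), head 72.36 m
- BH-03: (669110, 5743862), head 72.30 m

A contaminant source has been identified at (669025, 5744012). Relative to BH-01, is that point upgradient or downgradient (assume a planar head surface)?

Differences from BH-01: to BH-02 (Δx, Δy, Δh) = (-135, -90, -0.56); to BH-03 = (-35, -90, -0.62).
Solve a·Δx + b·Δy = Δh: det = (-135)·(-90) − (-35)·(-90) = 9000.
∂h/∂x = [(-0.56)·(-90) − (-0.62)·(-90)] / 9000 = -0.0006000
∂h/∂y = [(-135)·(-0.62) − (-35)·(-0.56)] / 9000 = +0.007122
Head at (669025, 5744012) = 72.92 + (-0.0006000)·(-120) + (+0.007122)·(60) = 73.42 m.
That is higher than the 72.92 m at BH-01, so the point is upgradient.

upgradient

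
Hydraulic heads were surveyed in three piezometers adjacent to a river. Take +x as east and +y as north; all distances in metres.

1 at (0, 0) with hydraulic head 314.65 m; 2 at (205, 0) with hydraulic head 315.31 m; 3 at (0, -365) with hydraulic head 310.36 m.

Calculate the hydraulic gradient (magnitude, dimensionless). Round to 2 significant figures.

0.012

∂h/∂x = (315.31 − 314.65) / (205 − 0) = +0.003220
∂h/∂y = (310.36 − 314.65) / (-365 − 0) = +0.01175
|∇h| = √(0.003220² + 0.01175²) = 0.01218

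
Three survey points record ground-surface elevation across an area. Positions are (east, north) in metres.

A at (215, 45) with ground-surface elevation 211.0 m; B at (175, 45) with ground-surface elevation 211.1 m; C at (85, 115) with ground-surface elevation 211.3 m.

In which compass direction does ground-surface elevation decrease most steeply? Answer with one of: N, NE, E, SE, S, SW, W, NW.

E

Taking A as reference: B−A = (-40, 0, +0.1); C−A = (-130, 70, +0.3).
Determinant of the coordinate differences = (-40)·70 − (-130)·0 = -2800.
∂z/∂x = [(+0.1)·70 − (+0.3)·0] / -2800 = -0.002500
∂z/∂y = [(-40)·(+0.3) − (-130)·(+0.1)] / -2800 = -0.0003571
Steepest decrease is along −∇f = (+0.002500 E, +0.0003571 N) → east.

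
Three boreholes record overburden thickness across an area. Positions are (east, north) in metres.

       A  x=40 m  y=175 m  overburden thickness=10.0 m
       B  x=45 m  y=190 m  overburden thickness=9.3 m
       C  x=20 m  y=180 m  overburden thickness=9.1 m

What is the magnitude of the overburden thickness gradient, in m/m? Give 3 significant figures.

With d = a·x + b·y + c and A as origin, the differences give:
  5·a + 15·b = -0.7
  (-20)·a + 5·b = -0.9
Eliminate b (×5 and ×15, subtract): 325·a = 10.00 → a = ∂d/∂x = +0.03077
Back-substitute: b = ∂d/∂y = -0.05692.
|∇f| = √(0.03077² + -0.05692²) = 0.0647 m/m

0.0647 m/m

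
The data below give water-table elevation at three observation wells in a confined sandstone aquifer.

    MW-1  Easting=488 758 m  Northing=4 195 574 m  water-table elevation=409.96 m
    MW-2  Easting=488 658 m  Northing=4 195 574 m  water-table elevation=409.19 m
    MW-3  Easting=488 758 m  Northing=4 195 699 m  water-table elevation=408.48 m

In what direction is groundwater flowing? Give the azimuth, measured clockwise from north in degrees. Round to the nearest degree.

∂h/∂x = (409.19 − 409.96) / (488658 − 488758) = +0.007700
∂h/∂y = (408.48 − 409.96) / (4195699 − 4195574) = -0.01184
Flow direction (−∇h) has components (-0.007700 E, +0.01184 N).
Azimuth = atan2(E, N) = atan2(-0.007700, +0.01184) = 327.0° ≈ 327°.

327°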